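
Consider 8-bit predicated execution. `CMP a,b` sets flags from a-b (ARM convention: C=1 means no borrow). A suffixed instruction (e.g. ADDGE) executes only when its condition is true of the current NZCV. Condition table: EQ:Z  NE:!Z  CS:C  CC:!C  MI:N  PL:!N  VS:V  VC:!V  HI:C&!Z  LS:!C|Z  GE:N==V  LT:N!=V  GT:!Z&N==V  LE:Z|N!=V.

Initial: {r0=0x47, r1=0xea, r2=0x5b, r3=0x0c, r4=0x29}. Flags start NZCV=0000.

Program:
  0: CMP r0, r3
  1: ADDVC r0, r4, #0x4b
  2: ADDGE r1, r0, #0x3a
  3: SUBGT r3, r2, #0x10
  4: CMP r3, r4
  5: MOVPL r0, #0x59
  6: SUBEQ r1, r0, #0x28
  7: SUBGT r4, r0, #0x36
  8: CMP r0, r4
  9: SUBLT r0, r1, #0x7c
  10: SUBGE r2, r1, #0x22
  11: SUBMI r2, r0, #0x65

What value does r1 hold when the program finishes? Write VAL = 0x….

0: ✓ CMP  NZCV=0010
1: ✓ ADDVC  r0←0x74
2: ✓ ADDGE  r1←0xae
3: ✓ SUBGT  r3←0x4b
4: ✓ CMP  NZCV=0010
5: ✓ MOVPL  r0←0x59
6: · SUBEQ
7: ✓ SUBGT  r4←0x23
8: ✓ CMP  NZCV=0010
9: · SUBLT
10: ✓ SUBGE  r2←0x8c
11: · SUBMI

VAL = 0xae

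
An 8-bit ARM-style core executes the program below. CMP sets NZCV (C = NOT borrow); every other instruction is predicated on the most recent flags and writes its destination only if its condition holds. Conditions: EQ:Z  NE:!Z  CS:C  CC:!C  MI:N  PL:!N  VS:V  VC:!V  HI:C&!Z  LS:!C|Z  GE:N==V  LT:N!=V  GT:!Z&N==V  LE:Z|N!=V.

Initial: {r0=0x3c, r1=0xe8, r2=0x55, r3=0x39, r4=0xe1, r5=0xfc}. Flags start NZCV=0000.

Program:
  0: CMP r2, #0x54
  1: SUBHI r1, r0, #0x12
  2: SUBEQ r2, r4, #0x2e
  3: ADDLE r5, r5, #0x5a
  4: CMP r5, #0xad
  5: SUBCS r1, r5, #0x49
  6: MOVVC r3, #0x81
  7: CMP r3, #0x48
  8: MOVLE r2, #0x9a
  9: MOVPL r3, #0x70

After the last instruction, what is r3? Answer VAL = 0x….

VAL = 0x70

0: ✓ CMP  NZCV=0010
1: ✓ SUBHI  r1←0x2a
2: · SUBEQ
3: · ADDLE
4: ✓ CMP  NZCV=0010
5: ✓ SUBCS  r1←0xb3
6: ✓ MOVVC  r3←0x81
7: ✓ CMP  NZCV=0011
8: ✓ MOVLE  r2←0x9a
9: ✓ MOVPL  r3←0x70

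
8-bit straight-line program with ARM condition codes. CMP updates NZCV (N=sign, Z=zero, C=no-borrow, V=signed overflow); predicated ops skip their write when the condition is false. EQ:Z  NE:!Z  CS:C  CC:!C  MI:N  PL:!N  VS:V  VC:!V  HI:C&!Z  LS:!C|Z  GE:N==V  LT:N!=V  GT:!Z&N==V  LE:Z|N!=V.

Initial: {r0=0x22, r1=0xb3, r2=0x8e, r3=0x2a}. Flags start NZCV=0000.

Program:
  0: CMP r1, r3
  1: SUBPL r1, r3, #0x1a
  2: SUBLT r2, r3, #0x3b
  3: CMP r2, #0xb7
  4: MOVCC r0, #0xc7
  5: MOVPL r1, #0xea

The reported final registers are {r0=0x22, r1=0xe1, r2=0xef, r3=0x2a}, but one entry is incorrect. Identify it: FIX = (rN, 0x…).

[0] flags=1010 → (cmp)
[1] flags=1010 PL?F → skip
[2] flags=1010 LT?T → r2=0xef
[3] flags=0010 → (cmp)
[4] flags=0010 CC?F → skip
[5] flags=0010 PL?T → r1=0xea

FIX = (r1, 0xea)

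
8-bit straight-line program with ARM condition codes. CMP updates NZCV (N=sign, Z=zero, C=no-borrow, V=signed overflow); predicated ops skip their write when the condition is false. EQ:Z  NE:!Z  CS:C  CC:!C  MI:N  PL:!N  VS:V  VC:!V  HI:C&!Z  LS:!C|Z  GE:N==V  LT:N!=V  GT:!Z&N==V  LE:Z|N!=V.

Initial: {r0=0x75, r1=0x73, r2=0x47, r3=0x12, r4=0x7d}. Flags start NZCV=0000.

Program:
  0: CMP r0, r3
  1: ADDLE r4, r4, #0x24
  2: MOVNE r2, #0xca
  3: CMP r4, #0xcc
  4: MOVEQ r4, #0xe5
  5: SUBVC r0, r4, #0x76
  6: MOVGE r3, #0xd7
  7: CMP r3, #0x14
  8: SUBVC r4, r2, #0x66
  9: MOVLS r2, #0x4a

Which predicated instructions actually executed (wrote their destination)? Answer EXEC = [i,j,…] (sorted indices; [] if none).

EXEC = [2,6,8]

0: ✓ CMP  NZCV=0010
1: · ADDLE
2: ✓ MOVNE  r2←0xca
3: ✓ CMP  NZCV=1001
4: · MOVEQ
5: · SUBVC
6: ✓ MOVGE  r3←0xd7
7: ✓ CMP  NZCV=1010
8: ✓ SUBVC  r4←0x64
9: · MOVLS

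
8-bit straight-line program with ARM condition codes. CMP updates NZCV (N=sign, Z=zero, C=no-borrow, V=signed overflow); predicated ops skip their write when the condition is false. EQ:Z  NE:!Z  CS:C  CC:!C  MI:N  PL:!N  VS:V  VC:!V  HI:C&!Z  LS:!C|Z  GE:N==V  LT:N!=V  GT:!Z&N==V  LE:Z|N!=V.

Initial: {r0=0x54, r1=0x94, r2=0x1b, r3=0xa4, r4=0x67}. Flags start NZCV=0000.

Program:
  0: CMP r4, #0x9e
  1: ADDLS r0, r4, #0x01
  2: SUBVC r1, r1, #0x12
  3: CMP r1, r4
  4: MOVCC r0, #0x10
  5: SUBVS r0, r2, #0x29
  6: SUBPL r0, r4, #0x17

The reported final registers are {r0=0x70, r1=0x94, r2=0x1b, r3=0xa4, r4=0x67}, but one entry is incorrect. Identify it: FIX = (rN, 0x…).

FIX = (r0, 0x50)

[0] flags=1001 → (cmp)
[1] flags=1001 LS?T → r0=0x68
[2] flags=1001 VC?F → skip
[3] flags=0011 → (cmp)
[4] flags=0011 CC?F → skip
[5] flags=0011 VS?T → r0=0xf2
[6] flags=0011 PL?T → r0=0x50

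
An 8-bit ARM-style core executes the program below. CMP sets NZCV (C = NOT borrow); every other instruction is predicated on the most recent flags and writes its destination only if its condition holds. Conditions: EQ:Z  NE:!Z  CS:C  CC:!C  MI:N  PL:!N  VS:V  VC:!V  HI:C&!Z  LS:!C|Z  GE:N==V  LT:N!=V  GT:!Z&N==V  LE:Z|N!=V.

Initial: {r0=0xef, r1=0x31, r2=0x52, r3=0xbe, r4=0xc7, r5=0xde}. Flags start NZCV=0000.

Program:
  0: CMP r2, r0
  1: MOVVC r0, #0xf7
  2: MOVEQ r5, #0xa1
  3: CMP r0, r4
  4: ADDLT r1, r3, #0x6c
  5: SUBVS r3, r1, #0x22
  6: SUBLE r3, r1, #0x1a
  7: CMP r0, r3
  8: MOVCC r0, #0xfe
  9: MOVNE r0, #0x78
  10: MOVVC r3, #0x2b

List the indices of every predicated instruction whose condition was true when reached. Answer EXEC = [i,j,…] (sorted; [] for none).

[0] flags=0000 → (cmp)
[1] flags=0000 VC?T → r0=0xf7
[2] flags=0000 EQ?F → skip
[3] flags=0010 → (cmp)
[4] flags=0010 LT?F → skip
[5] flags=0010 VS?F → skip
[6] flags=0010 LE?F → skip
[7] flags=0010 → (cmp)
[8] flags=0010 CC?F → skip
[9] flags=0010 NE?T → r0=0x78
[10] flags=0010 VC?T → r3=0x2b

EXEC = [1,9,10]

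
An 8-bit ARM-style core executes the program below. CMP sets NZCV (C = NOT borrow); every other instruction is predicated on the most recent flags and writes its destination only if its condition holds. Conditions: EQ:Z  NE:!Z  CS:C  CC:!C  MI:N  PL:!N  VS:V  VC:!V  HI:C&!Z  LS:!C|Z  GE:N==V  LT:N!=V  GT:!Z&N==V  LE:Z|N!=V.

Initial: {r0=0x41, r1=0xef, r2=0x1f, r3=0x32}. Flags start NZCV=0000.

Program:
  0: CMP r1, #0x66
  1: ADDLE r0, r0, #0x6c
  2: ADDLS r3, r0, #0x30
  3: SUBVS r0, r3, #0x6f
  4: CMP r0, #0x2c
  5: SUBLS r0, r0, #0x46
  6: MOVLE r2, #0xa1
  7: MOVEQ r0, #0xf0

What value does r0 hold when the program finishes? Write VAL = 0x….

0: ✓ CMP  NZCV=1010
1: ✓ ADDLE  r0←0xad
2: · ADDLS
3: · SUBVS
4: ✓ CMP  NZCV=1010
5: · SUBLS
6: ✓ MOVLE  r2←0xa1
7: · MOVEQ

VAL = 0xad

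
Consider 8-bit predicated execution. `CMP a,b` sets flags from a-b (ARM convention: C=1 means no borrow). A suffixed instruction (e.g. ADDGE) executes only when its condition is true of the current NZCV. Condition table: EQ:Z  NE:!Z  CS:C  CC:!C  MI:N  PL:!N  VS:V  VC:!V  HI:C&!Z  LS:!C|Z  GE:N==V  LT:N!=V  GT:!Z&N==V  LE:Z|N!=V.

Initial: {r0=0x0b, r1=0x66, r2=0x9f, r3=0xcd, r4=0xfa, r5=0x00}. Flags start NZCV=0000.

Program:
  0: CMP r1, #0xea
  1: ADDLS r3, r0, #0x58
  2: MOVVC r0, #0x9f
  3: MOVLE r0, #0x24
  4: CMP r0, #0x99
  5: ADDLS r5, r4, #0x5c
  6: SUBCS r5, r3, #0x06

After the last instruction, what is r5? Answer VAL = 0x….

0: ✓ CMP  NZCV=0000
1: ✓ ADDLS  r3←0x63
2: ✓ MOVVC  r0←0x9f
3: · MOVLE
4: ✓ CMP  NZCV=0010
5: · ADDLS
6: ✓ SUBCS  r5←0x5d

VAL = 0x5d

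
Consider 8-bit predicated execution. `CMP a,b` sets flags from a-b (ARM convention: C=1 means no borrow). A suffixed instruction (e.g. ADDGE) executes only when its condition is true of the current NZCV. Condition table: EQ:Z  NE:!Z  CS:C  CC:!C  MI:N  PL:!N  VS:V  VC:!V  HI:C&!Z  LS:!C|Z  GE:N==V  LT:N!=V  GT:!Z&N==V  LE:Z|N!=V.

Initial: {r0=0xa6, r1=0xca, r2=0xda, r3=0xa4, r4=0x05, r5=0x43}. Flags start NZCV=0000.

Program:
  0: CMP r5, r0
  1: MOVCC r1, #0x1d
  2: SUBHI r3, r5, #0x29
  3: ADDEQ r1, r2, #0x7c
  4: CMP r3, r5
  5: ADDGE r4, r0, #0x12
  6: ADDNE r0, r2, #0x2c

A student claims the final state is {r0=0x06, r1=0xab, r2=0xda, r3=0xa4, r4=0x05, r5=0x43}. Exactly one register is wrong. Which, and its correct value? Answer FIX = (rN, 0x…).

0: ✓ CMP  NZCV=1001
1: ✓ MOVCC  r1←0x1d
2: · SUBHI
3: · ADDEQ
4: ✓ CMP  NZCV=0011
5: · ADDGE
6: ✓ ADDNE  r0←0x06

FIX = (r1, 0x1d)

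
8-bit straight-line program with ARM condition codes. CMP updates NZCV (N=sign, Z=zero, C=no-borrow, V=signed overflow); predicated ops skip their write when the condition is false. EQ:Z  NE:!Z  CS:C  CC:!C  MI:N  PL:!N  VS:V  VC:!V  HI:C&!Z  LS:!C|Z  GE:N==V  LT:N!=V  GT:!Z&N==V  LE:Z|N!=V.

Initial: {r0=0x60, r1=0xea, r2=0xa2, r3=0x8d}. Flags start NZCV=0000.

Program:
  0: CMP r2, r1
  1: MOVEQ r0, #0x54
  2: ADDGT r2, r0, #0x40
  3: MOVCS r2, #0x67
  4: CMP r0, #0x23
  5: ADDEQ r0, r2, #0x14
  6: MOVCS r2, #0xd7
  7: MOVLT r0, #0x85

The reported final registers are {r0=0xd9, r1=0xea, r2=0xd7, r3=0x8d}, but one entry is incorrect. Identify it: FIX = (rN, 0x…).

0: ✓ CMP  NZCV=1000
1: · MOVEQ
2: · ADDGT
3: · MOVCS
4: ✓ CMP  NZCV=0010
5: · ADDEQ
6: ✓ MOVCS  r2←0xd7
7: · MOVLT

FIX = (r0, 0x60)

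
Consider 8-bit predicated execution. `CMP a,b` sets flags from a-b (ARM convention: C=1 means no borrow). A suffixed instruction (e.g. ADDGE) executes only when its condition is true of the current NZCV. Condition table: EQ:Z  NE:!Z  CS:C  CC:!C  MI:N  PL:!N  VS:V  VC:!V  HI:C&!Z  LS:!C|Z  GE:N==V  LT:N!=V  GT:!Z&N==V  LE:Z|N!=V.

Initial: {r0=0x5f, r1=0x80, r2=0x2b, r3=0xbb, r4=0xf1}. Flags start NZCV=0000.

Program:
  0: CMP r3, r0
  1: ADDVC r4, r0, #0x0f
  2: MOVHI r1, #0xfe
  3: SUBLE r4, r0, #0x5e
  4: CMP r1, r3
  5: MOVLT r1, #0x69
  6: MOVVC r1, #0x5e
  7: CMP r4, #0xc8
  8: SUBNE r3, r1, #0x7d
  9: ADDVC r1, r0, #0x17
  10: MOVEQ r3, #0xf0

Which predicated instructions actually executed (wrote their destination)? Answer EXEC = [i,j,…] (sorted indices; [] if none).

EXEC = [2,3,6,8,9]

0: ✓ CMP  NZCV=0011
1: · ADDVC
2: ✓ MOVHI  r1←0xfe
3: ✓ SUBLE  r4←0x01
4: ✓ CMP  NZCV=0010
5: · MOVLT
6: ✓ MOVVC  r1←0x5e
7: ✓ CMP  NZCV=0000
8: ✓ SUBNE  r3←0xe1
9: ✓ ADDVC  r1←0x76
10: · MOVEQ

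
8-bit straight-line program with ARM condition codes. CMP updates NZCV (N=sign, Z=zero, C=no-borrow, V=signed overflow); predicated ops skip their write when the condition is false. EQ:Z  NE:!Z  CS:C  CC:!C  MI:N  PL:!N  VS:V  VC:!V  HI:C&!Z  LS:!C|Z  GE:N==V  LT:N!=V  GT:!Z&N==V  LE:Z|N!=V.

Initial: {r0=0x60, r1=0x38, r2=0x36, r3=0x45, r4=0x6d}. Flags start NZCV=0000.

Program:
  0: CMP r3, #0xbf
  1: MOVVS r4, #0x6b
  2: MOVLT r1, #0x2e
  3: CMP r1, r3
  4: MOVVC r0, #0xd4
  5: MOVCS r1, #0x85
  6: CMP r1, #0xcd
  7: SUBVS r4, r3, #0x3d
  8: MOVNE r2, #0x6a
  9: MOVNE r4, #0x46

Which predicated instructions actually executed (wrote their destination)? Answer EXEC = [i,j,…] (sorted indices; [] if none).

EXEC = [1,4,8,9]

[0] flags=1001 → (cmp)
[1] flags=1001 VS?T → r4=0x6b
[2] flags=1001 LT?F → skip
[3] flags=1000 → (cmp)
[4] flags=1000 VC?T → r0=0xd4
[5] flags=1000 CS?F → skip
[6] flags=0000 → (cmp)
[7] flags=0000 VS?F → skip
[8] flags=0000 NE?T → r2=0x6a
[9] flags=0000 NE?T → r4=0x46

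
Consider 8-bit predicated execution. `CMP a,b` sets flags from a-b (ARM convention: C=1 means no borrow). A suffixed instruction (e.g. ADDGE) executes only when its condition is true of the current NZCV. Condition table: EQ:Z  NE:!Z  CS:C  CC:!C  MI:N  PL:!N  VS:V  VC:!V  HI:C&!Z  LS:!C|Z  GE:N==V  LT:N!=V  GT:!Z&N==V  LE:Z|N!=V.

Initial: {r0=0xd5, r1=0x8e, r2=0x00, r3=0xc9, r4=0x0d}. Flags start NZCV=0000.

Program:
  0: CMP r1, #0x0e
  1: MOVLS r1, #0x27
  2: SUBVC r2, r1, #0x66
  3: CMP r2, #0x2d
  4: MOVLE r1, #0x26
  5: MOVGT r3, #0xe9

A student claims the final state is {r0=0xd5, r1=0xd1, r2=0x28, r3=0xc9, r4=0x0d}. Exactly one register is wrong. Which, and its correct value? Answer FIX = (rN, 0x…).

[0] flags=1010 → (cmp)
[1] flags=1010 LS?F → skip
[2] flags=1010 VC?T → r2=0x28
[3] flags=1000 → (cmp)
[4] flags=1000 LE?T → r1=0x26
[5] flags=1000 GT?F → skip

FIX = (r1, 0x26)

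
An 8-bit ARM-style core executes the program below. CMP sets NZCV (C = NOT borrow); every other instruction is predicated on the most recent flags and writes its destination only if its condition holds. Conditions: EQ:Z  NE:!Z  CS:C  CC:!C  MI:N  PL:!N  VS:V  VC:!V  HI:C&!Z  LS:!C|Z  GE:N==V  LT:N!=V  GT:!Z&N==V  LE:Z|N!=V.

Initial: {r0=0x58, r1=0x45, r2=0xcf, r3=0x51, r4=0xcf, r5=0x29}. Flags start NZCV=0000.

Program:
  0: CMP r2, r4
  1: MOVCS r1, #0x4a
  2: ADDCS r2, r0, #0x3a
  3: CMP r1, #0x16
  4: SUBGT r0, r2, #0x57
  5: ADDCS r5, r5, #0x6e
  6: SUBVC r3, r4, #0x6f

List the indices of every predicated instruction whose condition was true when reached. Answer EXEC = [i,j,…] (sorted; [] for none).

EXEC = [1,2,4,5,6]

0: ✓ CMP  NZCV=0110
1: ✓ MOVCS  r1←0x4a
2: ✓ ADDCS  r2←0x92
3: ✓ CMP  NZCV=0010
4: ✓ SUBGT  r0←0x3b
5: ✓ ADDCS  r5←0x97
6: ✓ SUBVC  r3←0x60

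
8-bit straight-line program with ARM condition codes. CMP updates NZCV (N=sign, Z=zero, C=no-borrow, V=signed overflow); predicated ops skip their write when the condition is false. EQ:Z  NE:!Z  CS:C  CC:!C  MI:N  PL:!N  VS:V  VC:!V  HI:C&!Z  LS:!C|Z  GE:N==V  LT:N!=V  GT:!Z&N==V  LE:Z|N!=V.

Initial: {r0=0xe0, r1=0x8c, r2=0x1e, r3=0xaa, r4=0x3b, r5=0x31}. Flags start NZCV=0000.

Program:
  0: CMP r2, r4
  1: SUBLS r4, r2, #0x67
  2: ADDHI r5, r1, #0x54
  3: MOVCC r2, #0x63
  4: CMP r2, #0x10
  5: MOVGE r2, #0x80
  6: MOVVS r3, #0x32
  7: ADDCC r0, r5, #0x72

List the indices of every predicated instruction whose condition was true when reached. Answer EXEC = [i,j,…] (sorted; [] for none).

[0] flags=1000 → (cmp)
[1] flags=1000 LS?T → r4=0xb7
[2] flags=1000 HI?F → skip
[3] flags=1000 CC?T → r2=0x63
[4] flags=0010 → (cmp)
[5] flags=0010 GE?T → r2=0x80
[6] flags=0010 VS?F → skip
[7] flags=0010 CC?F → skip

EXEC = [1,3,5]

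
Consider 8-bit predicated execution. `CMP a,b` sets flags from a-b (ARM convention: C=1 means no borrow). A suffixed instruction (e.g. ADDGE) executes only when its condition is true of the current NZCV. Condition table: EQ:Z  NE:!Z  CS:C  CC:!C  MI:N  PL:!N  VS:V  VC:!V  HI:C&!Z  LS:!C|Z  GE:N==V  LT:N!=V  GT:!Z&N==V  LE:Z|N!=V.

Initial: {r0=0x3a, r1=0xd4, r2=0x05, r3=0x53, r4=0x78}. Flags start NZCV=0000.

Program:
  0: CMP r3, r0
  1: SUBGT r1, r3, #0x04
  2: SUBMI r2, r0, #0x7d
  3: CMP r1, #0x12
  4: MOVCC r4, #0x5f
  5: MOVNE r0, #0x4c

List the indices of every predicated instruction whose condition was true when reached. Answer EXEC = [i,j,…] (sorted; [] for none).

EXEC = [1,5]

[0] flags=0010 → (cmp)
[1] flags=0010 GT?T → r1=0x4f
[2] flags=0010 MI?F → skip
[3] flags=0010 → (cmp)
[4] flags=0010 CC?F → skip
[5] flags=0010 NE?T → r0=0x4c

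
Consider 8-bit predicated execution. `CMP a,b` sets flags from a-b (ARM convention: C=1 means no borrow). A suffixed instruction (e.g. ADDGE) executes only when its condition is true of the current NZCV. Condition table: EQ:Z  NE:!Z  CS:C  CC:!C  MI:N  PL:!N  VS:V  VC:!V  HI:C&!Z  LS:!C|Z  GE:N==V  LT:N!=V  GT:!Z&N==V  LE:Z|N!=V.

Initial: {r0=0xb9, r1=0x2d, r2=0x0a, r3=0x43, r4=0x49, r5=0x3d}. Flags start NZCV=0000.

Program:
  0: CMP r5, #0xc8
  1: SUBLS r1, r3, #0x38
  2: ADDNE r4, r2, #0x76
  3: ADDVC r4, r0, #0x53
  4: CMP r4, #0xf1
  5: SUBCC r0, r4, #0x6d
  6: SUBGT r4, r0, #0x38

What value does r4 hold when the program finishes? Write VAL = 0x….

VAL = 0x67

0: ✓ CMP  NZCV=0000
1: ✓ SUBLS  r1←0x0b
2: ✓ ADDNE  r4←0x80
3: ✓ ADDVC  r4←0x0c
4: ✓ CMP  NZCV=0000
5: ✓ SUBCC  r0←0x9f
6: ✓ SUBGT  r4←0x67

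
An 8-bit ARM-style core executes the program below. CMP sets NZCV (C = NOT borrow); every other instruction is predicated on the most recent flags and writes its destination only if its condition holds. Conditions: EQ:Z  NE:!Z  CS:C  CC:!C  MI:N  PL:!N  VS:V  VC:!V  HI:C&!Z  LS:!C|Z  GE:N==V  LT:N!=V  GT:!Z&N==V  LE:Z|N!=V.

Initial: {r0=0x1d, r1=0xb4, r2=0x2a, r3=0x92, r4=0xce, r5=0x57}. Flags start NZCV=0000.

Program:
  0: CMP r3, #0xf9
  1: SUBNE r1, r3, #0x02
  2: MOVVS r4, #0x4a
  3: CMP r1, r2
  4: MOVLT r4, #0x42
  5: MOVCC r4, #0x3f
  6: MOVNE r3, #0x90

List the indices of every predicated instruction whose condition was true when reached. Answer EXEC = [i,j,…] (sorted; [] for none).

0: ✓ CMP  NZCV=1000
1: ✓ SUBNE  r1←0x90
2: · MOVVS
3: ✓ CMP  NZCV=0011
4: ✓ MOVLT  r4←0x42
5: · MOVCC
6: ✓ MOVNE  r3←0x90

EXEC = [1,4,6]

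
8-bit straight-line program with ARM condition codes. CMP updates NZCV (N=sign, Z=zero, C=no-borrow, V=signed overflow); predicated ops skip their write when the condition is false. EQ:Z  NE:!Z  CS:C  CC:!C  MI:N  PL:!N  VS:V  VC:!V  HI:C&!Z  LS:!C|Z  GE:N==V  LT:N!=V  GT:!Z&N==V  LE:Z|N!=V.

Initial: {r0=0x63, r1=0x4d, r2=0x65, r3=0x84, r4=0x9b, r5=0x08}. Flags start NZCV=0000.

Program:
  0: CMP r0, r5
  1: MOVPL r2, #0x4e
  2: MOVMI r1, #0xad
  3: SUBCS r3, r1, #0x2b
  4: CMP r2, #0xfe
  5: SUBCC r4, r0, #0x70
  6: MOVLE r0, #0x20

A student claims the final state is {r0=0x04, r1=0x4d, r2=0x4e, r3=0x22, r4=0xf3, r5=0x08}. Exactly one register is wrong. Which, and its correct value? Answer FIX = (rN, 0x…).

[0] flags=0010 → (cmp)
[1] flags=0010 PL?T → r2=0x4e
[2] flags=0010 MI?F → skip
[3] flags=0010 CS?T → r3=0x22
[4] flags=0000 → (cmp)
[5] flags=0000 CC?T → r4=0xf3
[6] flags=0000 LE?F → skip

FIX = (r0, 0x63)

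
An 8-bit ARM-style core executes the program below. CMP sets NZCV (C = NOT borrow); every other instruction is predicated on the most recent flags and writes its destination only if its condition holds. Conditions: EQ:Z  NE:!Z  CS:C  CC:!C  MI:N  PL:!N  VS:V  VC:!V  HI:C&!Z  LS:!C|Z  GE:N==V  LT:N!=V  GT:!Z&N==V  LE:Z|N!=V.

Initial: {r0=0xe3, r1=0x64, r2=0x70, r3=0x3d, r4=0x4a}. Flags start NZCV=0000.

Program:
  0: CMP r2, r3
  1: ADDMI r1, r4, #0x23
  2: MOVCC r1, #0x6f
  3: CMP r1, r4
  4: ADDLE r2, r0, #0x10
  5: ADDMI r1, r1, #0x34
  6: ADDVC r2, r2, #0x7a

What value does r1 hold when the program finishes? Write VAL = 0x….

[0] flags=0010 → (cmp)
[1] flags=0010 MI?F → skip
[2] flags=0010 CC?F → skip
[3] flags=0010 → (cmp)
[4] flags=0010 LE?F → skip
[5] flags=0010 MI?F → skip
[6] flags=0010 VC?T → r2=0xea

VAL = 0x64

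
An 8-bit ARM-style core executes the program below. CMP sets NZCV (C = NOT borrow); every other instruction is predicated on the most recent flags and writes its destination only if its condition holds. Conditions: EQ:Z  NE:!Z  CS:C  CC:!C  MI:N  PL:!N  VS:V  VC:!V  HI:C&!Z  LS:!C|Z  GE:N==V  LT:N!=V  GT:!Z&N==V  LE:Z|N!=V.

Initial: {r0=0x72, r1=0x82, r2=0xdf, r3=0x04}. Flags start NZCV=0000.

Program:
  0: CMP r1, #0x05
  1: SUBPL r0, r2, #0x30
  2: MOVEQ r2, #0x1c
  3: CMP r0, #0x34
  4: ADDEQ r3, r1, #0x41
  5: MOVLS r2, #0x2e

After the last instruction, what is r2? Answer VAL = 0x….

[0] flags=0011 → (cmp)
[1] flags=0011 PL?T → r0=0xaf
[2] flags=0011 EQ?F → skip
[3] flags=0011 → (cmp)
[4] flags=0011 EQ?F → skip
[5] flags=0011 LS?F → skip

VAL = 0xdf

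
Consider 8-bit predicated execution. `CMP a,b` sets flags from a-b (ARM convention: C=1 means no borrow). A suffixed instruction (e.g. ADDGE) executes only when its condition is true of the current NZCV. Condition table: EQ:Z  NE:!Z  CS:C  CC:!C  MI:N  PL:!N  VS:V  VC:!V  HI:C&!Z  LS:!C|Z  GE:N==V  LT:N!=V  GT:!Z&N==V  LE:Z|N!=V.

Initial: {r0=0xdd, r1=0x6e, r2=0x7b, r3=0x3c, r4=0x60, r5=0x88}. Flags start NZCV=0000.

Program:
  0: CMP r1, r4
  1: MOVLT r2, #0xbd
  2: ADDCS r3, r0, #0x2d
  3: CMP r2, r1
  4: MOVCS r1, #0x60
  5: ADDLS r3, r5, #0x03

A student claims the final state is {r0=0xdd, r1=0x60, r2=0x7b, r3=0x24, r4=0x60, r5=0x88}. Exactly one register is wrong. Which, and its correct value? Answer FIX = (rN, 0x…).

FIX = (r3, 0x0a)

[0] flags=0010 → (cmp)
[1] flags=0010 LT?F → skip
[2] flags=0010 CS?T → r3=0x0a
[3] flags=0010 → (cmp)
[4] flags=0010 CS?T → r1=0x60
[5] flags=0010 LS?F → skip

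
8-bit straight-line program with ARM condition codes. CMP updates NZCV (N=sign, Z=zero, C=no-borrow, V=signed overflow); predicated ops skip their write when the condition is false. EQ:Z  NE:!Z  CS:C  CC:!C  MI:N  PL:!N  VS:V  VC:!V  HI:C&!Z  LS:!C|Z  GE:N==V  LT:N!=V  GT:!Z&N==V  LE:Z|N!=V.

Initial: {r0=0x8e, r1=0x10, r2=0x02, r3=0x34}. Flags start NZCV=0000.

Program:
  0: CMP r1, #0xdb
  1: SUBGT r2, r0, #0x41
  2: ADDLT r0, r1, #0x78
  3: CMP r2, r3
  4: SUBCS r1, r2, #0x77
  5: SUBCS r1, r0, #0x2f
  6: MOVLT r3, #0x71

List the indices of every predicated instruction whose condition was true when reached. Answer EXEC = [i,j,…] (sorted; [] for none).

EXEC = [1,4,5]

0: ✓ CMP  NZCV=0000
1: ✓ SUBGT  r2←0x4d
2: · ADDLT
3: ✓ CMP  NZCV=0010
4: ✓ SUBCS  r1←0xd6
5: ✓ SUBCS  r1←0x5f
6: · MOVLT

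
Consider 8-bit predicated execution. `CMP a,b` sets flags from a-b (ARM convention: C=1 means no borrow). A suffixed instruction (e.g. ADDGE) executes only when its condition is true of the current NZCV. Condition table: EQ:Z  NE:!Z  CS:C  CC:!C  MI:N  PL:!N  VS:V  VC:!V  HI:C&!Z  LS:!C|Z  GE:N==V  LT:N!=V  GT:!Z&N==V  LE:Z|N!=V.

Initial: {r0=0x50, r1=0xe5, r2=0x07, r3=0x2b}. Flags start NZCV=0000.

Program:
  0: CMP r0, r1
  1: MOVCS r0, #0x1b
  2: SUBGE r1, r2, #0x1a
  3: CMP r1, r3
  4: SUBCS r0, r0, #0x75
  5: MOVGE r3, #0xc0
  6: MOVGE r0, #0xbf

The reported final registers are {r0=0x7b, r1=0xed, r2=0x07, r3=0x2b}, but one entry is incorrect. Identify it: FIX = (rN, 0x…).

0: ✓ CMP  NZCV=0000
1: · MOVCS
2: ✓ SUBGE  r1←0xed
3: ✓ CMP  NZCV=1010
4: ✓ SUBCS  r0←0xdb
5: · MOVGE
6: · MOVGE

FIX = (r0, 0xdb)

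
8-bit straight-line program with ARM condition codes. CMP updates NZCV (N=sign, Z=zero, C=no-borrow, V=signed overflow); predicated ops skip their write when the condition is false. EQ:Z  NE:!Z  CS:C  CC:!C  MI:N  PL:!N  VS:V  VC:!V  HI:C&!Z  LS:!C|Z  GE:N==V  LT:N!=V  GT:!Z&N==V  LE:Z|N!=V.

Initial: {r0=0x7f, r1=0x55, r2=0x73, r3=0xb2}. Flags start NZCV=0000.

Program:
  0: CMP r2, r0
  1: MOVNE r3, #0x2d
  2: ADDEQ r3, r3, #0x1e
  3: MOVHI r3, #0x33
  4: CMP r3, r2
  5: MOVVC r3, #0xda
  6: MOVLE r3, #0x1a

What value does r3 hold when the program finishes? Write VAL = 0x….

VAL = 0x1a

0: ✓ CMP  NZCV=1000
1: ✓ MOVNE  r3←0x2d
2: · ADDEQ
3: · MOVHI
4: ✓ CMP  NZCV=1000
5: ✓ MOVVC  r3←0xda
6: ✓ MOVLE  r3←0x1a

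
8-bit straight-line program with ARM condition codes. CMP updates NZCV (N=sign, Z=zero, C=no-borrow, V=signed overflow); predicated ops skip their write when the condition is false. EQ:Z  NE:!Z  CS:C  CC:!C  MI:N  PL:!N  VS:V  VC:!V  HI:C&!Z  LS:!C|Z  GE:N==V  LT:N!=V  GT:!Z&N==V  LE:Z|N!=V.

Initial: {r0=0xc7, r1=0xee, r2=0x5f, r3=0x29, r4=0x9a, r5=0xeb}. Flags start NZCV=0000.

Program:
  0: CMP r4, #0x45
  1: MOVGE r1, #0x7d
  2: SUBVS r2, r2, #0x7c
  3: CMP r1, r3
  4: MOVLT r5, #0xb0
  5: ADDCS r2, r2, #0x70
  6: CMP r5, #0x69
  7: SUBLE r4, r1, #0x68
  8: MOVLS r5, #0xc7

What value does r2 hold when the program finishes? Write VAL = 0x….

0: ✓ CMP  NZCV=0011
1: · MOVGE
2: ✓ SUBVS  r2←0xe3
3: ✓ CMP  NZCV=1010
4: ✓ MOVLT  r5←0xb0
5: ✓ ADDCS  r2←0x53
6: ✓ CMP  NZCV=0011
7: ✓ SUBLE  r4←0x86
8: · MOVLS

VAL = 0x53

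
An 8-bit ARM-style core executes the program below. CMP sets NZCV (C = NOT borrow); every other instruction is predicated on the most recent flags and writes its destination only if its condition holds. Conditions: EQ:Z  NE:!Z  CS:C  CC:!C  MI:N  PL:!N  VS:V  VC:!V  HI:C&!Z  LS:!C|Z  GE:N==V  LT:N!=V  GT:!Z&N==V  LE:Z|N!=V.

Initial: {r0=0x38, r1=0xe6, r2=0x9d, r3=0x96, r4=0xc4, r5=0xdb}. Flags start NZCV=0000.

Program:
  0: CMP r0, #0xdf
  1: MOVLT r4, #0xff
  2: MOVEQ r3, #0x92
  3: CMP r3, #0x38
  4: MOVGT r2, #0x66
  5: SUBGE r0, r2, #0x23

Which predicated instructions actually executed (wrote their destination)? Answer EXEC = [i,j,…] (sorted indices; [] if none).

[0] flags=0000 → (cmp)
[1] flags=0000 LT?F → skip
[2] flags=0000 EQ?F → skip
[3] flags=0011 → (cmp)
[4] flags=0011 GT?F → skip
[5] flags=0011 GE?F → skip

EXEC = []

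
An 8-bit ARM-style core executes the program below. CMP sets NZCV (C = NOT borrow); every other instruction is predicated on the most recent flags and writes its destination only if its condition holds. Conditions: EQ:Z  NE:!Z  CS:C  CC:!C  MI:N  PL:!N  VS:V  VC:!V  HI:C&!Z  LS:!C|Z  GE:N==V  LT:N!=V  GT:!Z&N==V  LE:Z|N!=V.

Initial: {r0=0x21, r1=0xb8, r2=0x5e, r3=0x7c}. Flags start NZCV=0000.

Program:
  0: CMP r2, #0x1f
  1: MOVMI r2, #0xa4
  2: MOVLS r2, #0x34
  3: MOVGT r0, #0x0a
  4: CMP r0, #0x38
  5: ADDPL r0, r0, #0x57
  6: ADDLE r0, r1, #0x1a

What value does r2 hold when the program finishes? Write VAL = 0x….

0: ✓ CMP  NZCV=0010
1: · MOVMI
2: · MOVLS
3: ✓ MOVGT  r0←0x0a
4: ✓ CMP  NZCV=1000
5: · ADDPL
6: ✓ ADDLE  r0←0xd2

VAL = 0x5e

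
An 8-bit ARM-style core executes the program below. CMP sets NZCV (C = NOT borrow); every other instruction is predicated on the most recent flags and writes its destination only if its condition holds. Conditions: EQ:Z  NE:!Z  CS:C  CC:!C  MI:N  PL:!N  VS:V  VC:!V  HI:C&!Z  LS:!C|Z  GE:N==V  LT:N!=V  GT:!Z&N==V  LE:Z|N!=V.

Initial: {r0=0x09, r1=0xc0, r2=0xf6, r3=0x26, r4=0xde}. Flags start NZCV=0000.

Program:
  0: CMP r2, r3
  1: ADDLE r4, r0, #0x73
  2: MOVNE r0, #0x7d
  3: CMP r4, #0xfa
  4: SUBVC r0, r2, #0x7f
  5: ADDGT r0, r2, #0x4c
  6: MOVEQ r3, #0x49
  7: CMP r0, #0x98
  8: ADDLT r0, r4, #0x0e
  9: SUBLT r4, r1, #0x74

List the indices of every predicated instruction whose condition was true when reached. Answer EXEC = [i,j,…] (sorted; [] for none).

[0] flags=1010 → (cmp)
[1] flags=1010 LE?T → r4=0x7c
[2] flags=1010 NE?T → r0=0x7d
[3] flags=1001 → (cmp)
[4] flags=1001 VC?F → skip
[5] flags=1001 GT?T → r0=0x42
[6] flags=1001 EQ?F → skip
[7] flags=1001 → (cmp)
[8] flags=1001 LT?F → skip
[9] flags=1001 LT?F → skip

EXEC = [1,2,5]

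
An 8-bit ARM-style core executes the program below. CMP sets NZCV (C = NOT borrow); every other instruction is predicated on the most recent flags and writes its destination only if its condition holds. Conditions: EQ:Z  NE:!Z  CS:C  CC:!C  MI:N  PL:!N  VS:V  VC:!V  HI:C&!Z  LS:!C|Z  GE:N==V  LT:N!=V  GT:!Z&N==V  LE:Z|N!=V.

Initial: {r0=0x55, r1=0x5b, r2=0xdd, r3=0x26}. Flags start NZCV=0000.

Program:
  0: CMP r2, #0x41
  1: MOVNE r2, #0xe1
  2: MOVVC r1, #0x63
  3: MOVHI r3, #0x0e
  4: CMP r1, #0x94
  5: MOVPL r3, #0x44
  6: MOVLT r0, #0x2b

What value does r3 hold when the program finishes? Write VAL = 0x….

VAL = 0x0e

0: ✓ CMP  NZCV=1010
1: ✓ MOVNE  r2←0xe1
2: ✓ MOVVC  r1←0x63
3: ✓ MOVHI  r3←0x0e
4: ✓ CMP  NZCV=1001
5: · MOVPL
6: · MOVLT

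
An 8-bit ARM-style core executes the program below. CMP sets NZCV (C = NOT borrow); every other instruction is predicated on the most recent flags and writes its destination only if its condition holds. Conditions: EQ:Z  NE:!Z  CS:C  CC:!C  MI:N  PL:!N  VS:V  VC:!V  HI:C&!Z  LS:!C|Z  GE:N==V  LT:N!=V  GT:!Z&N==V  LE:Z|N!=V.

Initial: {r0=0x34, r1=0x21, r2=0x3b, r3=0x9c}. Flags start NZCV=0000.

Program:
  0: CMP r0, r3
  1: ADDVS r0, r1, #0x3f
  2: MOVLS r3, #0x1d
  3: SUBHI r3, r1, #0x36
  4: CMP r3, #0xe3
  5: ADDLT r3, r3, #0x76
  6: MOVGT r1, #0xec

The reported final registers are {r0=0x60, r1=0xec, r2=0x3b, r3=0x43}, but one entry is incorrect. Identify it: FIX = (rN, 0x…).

FIX = (r3, 0x1d)

0: ✓ CMP  NZCV=1001
1: ✓ ADDVS  r0←0x60
2: ✓ MOVLS  r3←0x1d
3: · SUBHI
4: ✓ CMP  NZCV=0000
5: · ADDLT
6: ✓ MOVGT  r1←0xec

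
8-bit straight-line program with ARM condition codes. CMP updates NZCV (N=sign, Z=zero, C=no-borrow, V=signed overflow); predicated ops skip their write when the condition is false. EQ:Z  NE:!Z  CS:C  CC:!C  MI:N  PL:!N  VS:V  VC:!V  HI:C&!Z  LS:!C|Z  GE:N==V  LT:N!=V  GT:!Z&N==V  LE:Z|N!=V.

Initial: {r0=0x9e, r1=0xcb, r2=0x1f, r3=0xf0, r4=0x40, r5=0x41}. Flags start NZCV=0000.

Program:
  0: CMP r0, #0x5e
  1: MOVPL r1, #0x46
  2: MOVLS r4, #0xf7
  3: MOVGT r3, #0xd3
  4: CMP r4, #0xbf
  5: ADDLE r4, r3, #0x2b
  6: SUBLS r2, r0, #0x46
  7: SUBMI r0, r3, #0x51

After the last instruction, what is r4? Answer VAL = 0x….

0: ✓ CMP  NZCV=0011
1: ✓ MOVPL  r1←0x46
2: · MOVLS
3: · MOVGT
4: ✓ CMP  NZCV=1001
5: · ADDLE
6: ✓ SUBLS  r2←0x58
7: ✓ SUBMI  r0←0x9f

VAL = 0x40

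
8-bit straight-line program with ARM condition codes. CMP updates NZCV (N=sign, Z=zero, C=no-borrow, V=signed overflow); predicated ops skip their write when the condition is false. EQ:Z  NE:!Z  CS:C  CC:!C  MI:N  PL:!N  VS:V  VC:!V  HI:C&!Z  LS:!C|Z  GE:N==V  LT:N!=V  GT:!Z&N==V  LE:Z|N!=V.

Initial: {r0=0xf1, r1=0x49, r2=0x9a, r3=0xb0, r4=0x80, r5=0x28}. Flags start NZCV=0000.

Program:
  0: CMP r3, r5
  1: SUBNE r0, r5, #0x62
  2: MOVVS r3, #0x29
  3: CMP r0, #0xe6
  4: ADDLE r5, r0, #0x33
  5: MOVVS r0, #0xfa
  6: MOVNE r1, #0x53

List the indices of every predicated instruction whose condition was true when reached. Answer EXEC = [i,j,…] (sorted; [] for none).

0: ✓ CMP  NZCV=1010
1: ✓ SUBNE  r0←0xc6
2: · MOVVS
3: ✓ CMP  NZCV=1000
4: ✓ ADDLE  r5←0xf9
5: · MOVVS
6: ✓ MOVNE  r1←0x53

EXEC = [1,4,6]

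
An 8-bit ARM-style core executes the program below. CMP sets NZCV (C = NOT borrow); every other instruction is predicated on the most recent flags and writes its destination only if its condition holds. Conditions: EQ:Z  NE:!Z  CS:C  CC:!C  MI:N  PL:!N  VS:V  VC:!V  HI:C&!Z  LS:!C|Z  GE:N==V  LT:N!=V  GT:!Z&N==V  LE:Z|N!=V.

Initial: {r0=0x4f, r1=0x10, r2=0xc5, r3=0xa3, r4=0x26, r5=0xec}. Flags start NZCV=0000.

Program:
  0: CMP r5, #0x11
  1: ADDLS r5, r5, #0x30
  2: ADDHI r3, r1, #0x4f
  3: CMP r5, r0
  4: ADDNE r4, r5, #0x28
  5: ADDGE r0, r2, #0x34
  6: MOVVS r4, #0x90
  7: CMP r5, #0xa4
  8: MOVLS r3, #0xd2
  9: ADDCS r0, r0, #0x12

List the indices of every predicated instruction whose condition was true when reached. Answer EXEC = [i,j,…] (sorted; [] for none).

EXEC = [2,4,9]

0: ✓ CMP  NZCV=1010
1: · ADDLS
2: ✓ ADDHI  r3←0x5f
3: ✓ CMP  NZCV=1010
4: ✓ ADDNE  r4←0x14
5: · ADDGE
6: · MOVVS
7: ✓ CMP  NZCV=0010
8: · MOVLS
9: ✓ ADDCS  r0←0x61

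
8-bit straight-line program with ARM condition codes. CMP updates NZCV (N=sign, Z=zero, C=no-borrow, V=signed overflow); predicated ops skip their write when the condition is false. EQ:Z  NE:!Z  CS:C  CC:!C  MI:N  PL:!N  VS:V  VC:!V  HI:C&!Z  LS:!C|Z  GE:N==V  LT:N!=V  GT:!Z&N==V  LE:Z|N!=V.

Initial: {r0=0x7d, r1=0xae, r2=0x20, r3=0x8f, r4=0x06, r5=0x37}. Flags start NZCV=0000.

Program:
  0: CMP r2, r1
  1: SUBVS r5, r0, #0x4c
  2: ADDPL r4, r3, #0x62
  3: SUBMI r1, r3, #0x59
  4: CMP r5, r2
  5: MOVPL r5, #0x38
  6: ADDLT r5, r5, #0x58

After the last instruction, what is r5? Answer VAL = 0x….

VAL = 0x38

[0] flags=0000 → (cmp)
[1] flags=0000 VS?F → skip
[2] flags=0000 PL?T → r4=0xf1
[3] flags=0000 MI?F → skip
[4] flags=0010 → (cmp)
[5] flags=0010 PL?T → r5=0x38
[6] flags=0010 LT?F → skip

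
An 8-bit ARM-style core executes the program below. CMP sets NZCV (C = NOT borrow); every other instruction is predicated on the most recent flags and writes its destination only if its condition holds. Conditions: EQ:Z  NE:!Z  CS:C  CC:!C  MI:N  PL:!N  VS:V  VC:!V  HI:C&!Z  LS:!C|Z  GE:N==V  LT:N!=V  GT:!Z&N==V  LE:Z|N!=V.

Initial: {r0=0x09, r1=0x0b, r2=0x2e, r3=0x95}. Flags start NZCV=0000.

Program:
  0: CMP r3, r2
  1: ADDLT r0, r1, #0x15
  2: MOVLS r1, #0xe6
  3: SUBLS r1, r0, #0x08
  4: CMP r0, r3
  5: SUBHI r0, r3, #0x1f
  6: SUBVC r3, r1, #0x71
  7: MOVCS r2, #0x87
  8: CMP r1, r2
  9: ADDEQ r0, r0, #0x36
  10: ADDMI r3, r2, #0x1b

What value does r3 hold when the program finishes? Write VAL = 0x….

VAL = 0x49

0: ✓ CMP  NZCV=0011
1: ✓ ADDLT  r0←0x20
2: · MOVLS
3: · SUBLS
4: ✓ CMP  NZCV=1001
5: · SUBHI
6: · SUBVC
7: · MOVCS
8: ✓ CMP  NZCV=1000
9: · ADDEQ
10: ✓ ADDMI  r3←0x49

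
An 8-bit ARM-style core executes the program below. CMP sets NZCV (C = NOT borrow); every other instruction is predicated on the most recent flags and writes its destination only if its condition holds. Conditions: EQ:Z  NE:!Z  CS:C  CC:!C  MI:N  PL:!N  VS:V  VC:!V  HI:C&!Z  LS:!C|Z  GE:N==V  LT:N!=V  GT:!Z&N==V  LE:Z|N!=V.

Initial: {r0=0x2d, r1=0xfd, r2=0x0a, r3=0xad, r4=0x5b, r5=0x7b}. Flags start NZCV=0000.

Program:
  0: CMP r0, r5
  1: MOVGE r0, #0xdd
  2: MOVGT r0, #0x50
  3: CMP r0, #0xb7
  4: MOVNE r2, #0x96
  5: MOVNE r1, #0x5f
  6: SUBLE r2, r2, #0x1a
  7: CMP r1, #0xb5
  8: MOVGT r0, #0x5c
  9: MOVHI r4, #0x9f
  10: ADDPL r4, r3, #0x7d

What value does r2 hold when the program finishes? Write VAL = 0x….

0: ✓ CMP  NZCV=1000
1: · MOVGE
2: · MOVGT
3: ✓ CMP  NZCV=0000
4: ✓ MOVNE  r2←0x96
5: ✓ MOVNE  r1←0x5f
6: · SUBLE
7: ✓ CMP  NZCV=1001
8: ✓ MOVGT  r0←0x5c
9: · MOVHI
10: · ADDPL

VAL = 0x96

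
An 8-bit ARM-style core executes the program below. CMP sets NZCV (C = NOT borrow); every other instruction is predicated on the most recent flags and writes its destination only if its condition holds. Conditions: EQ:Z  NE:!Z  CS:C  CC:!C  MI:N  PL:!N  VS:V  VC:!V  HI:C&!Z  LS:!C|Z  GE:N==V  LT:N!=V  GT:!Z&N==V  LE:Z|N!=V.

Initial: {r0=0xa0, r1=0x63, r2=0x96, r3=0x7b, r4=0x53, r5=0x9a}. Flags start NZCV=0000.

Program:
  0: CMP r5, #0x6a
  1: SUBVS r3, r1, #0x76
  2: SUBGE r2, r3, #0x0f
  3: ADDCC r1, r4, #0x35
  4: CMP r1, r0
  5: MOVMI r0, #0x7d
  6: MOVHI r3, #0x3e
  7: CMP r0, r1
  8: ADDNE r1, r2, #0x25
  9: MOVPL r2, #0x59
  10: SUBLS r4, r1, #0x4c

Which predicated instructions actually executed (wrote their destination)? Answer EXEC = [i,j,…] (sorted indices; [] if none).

EXEC = [1,5,8,9]

[0] flags=0011 → (cmp)
[1] flags=0011 VS?T → r3=0xed
[2] flags=0011 GE?F → skip
[3] flags=0011 CC?F → skip
[4] flags=1001 → (cmp)
[5] flags=1001 MI?T → r0=0x7d
[6] flags=1001 HI?F → skip
[7] flags=0010 → (cmp)
[8] flags=0010 NE?T → r1=0xbb
[9] flags=0010 PL?T → r2=0x59
[10] flags=0010 LS?F → skip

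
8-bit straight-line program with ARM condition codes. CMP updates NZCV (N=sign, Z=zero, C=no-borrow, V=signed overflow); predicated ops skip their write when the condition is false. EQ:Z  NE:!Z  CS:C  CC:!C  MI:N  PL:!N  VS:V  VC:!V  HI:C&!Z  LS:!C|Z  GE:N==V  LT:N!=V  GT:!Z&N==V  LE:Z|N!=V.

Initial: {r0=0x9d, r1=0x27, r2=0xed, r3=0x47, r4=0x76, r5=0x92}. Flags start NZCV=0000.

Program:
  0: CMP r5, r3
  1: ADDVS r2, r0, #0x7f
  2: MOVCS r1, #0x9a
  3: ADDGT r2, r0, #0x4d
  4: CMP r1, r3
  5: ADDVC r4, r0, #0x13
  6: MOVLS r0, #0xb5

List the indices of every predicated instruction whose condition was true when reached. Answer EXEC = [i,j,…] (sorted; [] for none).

EXEC = [1,2]

[0] flags=0011 → (cmp)
[1] flags=0011 VS?T → r2=0x1c
[2] flags=0011 CS?T → r1=0x9a
[3] flags=0011 GT?F → skip
[4] flags=0011 → (cmp)
[5] flags=0011 VC?F → skip
[6] flags=0011 LS?F → skip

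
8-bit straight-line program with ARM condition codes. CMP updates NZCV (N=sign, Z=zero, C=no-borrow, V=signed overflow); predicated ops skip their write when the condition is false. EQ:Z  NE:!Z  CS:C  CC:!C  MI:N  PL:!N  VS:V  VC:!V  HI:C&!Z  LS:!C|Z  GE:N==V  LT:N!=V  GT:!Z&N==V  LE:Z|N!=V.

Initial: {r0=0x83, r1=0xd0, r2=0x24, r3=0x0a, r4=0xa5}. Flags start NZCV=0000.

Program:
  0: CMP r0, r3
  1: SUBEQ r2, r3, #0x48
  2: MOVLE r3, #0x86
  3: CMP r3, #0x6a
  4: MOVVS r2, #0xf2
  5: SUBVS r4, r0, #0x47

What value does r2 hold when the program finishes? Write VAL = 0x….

[0] flags=0011 → (cmp)
[1] flags=0011 EQ?F → skip
[2] flags=0011 LE?T → r3=0x86
[3] flags=0011 → (cmp)
[4] flags=0011 VS?T → r2=0xf2
[5] flags=0011 VS?T → r4=0x3c

VAL = 0xf2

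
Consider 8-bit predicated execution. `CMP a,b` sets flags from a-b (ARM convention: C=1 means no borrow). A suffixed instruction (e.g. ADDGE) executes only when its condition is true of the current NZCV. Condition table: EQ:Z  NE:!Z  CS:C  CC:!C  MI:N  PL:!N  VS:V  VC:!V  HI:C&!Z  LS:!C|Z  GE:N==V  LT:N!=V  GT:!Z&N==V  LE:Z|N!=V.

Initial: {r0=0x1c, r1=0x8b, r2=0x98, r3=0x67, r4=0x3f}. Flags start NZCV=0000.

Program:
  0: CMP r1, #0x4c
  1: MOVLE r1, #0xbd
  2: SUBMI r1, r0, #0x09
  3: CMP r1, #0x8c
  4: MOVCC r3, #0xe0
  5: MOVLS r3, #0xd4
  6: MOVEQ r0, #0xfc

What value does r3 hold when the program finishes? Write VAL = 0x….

[0] flags=0011 → (cmp)
[1] flags=0011 LE?T → r1=0xbd
[2] flags=0011 MI?F → skip
[3] flags=0010 → (cmp)
[4] flags=0010 CC?F → skip
[5] flags=0010 LS?F → skip
[6] flags=0010 EQ?F → skip

VAL = 0x67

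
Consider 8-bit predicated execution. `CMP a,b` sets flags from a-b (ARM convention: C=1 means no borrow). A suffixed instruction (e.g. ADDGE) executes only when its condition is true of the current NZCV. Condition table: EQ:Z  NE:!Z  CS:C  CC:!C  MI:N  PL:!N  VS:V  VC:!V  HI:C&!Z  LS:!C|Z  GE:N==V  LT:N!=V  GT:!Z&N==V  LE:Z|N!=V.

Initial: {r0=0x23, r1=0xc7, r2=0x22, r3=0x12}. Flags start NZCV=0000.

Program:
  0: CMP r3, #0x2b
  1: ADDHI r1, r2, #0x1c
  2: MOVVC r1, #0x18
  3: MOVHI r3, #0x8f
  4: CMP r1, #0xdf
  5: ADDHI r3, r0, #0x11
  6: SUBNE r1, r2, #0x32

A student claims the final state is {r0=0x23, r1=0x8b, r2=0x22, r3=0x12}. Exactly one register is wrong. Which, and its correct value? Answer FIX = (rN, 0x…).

FIX = (r1, 0xf0)

0: ✓ CMP  NZCV=1000
1: · ADDHI
2: ✓ MOVVC  r1←0x18
3: · MOVHI
4: ✓ CMP  NZCV=0000
5: · ADDHI
6: ✓ SUBNE  r1←0xf0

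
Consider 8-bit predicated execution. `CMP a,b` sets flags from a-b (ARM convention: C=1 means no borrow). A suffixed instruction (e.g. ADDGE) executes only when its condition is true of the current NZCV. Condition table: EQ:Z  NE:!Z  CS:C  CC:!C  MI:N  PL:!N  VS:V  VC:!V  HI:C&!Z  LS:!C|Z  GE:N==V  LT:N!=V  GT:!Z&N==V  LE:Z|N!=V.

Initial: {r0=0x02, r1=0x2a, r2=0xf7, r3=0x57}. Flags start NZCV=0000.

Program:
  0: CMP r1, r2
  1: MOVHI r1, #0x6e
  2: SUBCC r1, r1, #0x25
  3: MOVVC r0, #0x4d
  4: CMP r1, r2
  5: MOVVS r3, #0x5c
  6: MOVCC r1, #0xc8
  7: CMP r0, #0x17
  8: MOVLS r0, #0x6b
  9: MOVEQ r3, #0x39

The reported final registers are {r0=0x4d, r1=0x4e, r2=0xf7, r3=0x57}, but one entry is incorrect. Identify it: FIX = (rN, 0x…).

FIX = (r1, 0xc8)

0: ✓ CMP  NZCV=0000
1: · MOVHI
2: ✓ SUBCC  r1←0x05
3: ✓ MOVVC  r0←0x4d
4: ✓ CMP  NZCV=0000
5: · MOVVS
6: ✓ MOVCC  r1←0xc8
7: ✓ CMP  NZCV=0010
8: · MOVLS
9: · MOVEQ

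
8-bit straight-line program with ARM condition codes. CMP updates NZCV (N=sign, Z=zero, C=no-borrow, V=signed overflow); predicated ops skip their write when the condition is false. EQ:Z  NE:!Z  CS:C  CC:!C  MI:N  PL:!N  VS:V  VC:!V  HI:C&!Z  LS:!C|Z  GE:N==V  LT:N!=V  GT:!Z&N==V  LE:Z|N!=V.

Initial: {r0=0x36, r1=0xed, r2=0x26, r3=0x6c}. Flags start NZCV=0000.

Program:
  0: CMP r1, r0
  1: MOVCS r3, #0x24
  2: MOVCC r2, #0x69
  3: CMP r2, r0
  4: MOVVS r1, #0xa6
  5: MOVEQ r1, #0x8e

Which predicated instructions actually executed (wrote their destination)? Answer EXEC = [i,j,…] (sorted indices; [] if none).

0: ✓ CMP  NZCV=1010
1: ✓ MOVCS  r3←0x24
2: · MOVCC
3: ✓ CMP  NZCV=1000
4: · MOVVS
5: · MOVEQ

EXEC = [1]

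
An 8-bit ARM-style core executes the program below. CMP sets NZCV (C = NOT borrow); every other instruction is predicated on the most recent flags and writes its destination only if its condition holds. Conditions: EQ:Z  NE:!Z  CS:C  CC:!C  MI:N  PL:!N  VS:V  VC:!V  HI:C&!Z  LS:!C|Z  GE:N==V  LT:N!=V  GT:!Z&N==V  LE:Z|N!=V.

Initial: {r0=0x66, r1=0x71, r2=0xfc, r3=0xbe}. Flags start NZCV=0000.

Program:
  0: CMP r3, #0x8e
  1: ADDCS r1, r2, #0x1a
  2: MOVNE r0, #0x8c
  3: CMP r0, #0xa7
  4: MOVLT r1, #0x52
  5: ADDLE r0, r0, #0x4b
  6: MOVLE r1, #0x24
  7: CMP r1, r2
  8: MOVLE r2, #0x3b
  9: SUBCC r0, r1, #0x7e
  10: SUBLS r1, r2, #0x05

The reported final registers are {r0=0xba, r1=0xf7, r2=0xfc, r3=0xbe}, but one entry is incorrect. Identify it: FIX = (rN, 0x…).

FIX = (r0, 0xa6)

0: ✓ CMP  NZCV=0010
1: ✓ ADDCS  r1←0x16
2: ✓ MOVNE  r0←0x8c
3: ✓ CMP  NZCV=1000
4: ✓ MOVLT  r1←0x52
5: ✓ ADDLE  r0←0xd7
6: ✓ MOVLE  r1←0x24
7: ✓ CMP  NZCV=0000
8: · MOVLE
9: ✓ SUBCC  r0←0xa6
10: ✓ SUBLS  r1←0xf7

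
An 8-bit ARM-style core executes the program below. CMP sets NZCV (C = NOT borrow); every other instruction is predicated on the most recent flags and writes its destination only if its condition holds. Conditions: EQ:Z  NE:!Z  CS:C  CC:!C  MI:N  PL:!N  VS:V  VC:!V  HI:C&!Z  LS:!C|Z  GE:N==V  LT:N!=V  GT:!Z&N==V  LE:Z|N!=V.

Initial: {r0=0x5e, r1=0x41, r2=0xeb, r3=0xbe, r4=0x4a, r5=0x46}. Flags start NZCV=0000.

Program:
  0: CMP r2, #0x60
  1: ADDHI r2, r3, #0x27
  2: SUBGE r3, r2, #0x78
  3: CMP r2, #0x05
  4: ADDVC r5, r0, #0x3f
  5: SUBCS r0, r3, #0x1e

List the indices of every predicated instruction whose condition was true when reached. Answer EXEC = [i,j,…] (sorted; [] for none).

EXEC = [1,4,5]

0: ✓ CMP  NZCV=1010
1: ✓ ADDHI  r2←0xe5
2: · SUBGE
3: ✓ CMP  NZCV=1010
4: ✓ ADDVC  r5←0x9d
5: ✓ SUBCS  r0←0xa0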